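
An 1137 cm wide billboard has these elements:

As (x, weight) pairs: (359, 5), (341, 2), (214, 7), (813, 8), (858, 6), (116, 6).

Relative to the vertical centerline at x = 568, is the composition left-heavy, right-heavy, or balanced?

Weights sum to 5 + 2 + 7 + 8 + 6 + 6 = 34.
x: moment 16323 / weight 34 ≈ 480.09
480.1 lies left of the midline 568, so the layout is left-heavy.

left-heavy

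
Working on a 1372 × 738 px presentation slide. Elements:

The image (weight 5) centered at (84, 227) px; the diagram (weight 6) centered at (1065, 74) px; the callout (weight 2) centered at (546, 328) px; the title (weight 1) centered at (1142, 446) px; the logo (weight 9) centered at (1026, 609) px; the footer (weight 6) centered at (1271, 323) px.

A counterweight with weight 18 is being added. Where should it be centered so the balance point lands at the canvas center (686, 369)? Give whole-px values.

After adding the counterweight, total weight = 5 + 6 + 2 + 1 + 9 + 6 + 18 = 47.
x: target moment 47×686 = 32242; current 5·84 + 6·1065 + 2·546 + 1·1142 + 9·1026 + 6·1271 = 25904; the counterweight supplies 6338, so x = 6338/18 ≈ 352.11.
y: target moment 47×369 = 17343; current 5·227 + 6·74 + 2·328 + 1·446 + 9·609 + 6·323 = 10100; the counterweight supplies 7243, so y = 7243/18 ≈ 402.39.

(352, 402)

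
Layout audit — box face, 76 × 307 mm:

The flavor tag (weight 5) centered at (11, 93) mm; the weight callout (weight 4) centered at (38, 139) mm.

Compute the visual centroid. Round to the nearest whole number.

Total weight = 5 + 4 = 9.
x-moment: 5·11 + 4·38 = 207; centroid 207/9 ≈ 23.00.
y-moment: 5·93 + 4·139 = 1021; centroid 1021/9 ≈ 113.44.

(23, 113)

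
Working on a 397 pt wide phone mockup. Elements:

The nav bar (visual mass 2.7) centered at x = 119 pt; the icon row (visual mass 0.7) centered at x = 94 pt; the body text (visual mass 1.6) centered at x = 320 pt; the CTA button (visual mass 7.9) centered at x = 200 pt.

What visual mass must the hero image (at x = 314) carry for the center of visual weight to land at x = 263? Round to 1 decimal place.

w ≈ 17.9

Existing Σw = 12.9 (2.7 + 0.7 + 1.6 + 7.9); existing moment 2.7·119 + 0.7·94 + 1.6·320 + 7.9·200 = 2479.1.
Set Σw·x/Σw = 263: (2479.1 + 314w) = 263·(12.9 + w).
Solving: w = (263·12.9 − 2479.1) / (314 − 263) = 913.6 / 51 ≈ 17.91.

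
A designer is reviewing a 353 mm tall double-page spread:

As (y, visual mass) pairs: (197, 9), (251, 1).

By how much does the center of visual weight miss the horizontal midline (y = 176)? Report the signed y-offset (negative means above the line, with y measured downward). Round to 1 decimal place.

Total weight = 9 + 1 = 10.
y-moment: 9·197 + 1·251 = 2024; centroid 2024/10 ≈ 202.40.
Against y = 176, that's 202.40 − 176 = 26.40.

≈ 26.4 mm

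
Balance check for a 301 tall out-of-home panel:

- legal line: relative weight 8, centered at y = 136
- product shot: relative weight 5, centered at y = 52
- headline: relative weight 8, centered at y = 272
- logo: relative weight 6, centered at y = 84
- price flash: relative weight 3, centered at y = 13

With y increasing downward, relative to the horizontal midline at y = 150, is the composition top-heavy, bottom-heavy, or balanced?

top-heavy

Total weight = 8 + 5 + 8 + 6 + 3 = 30.
y-moment: 8·136 + 5·52 + 8·272 + 6·84 + 3·13 = 4067; centroid 4067/30 ≈ 135.57.
Since 135.6 is above (smaller y than) 150, the composition reads top-heavy.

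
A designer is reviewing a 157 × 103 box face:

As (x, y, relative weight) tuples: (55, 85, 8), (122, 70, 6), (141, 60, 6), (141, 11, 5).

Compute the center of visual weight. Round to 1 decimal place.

Total weight = 8 + 6 + 6 + 5 = 25.
Σw·x = 8·55 + 6·122 + 6·141 + 5·141 = 2723, so x̄ = 2723/25 ≈ 108.92.
Σw·y = 8·85 + 6·70 + 6·60 + 5·11 = 1515, so ȳ = 1515/25 ≈ 60.60.

(108.9, 60.6)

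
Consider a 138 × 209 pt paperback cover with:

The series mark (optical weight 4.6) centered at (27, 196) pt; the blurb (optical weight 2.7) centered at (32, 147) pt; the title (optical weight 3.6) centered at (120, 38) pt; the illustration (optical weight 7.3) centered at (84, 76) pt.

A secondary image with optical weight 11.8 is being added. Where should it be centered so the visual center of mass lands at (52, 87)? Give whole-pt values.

(26, 53)

With the secondary image, Σw becomes 4.6 + 2.7 + 3.6 + 7.3 + 11.8 = 30.0.
x: target moment 30.0×52 = 1560.0; current 4.6·27 + 2.7·32 + 3.6·120 + 7.3·84 = 1255.8; the secondary image supplies 304.2, so x = 304.2/11.8 ≈ 25.78.
y: target moment 30.0×87 = 2610.0; current 4.6·196 + 2.7·147 + 3.6·38 + 7.3·76 = 1990.1; the secondary image supplies 619.9, so y = 619.9/11.8 ≈ 52.53.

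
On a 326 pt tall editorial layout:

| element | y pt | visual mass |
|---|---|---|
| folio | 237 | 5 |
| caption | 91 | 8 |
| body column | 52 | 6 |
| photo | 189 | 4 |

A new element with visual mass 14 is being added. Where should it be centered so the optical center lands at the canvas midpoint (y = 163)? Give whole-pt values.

With the new element, Σw becomes 5 + 8 + 6 + 4 + 14 = 37.
y: target moment 37×163 = 6031; current 5·237 + 8·91 + 6·52 + 4·189 = 2981; the new element supplies 3050, so y = 3050/14 ≈ 217.86.

y ≈ 218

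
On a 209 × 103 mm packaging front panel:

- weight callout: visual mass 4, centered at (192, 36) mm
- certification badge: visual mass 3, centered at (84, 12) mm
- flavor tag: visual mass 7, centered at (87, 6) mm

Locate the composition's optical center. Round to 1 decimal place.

Total weight = 4 + 3 + 7 = 14.
x-moment: 4·192 + 3·84 + 7·87 = 1629; centroid 1629/14 ≈ 116.36.
y-moment: 4·36 + 3·12 + 7·6 = 222; centroid 222/14 ≈ 15.86.

(116.4, 15.9)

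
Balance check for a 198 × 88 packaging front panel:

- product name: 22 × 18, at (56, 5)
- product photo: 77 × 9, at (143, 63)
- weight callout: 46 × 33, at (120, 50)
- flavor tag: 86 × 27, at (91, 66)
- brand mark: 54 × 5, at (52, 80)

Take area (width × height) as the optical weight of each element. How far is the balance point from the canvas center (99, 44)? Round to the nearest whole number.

≈ 13

Taking area as weight: product name 22·18 = 396, product photo 77·9 = 693, weight callout 46·33 = 1518, flavor tag 86·27 = 2322, brand mark 54·5 = 270. Sum 5199.
Σw·x = 396·56 + 693·143 + 1518·120 + 2322·91 + 270·52 = 528777, so x̄ = 528777/5199 ≈ 101.71.
Σw·y = 396·5 + 693·63 + 1518·50 + 2322·66 + 270·80 = 296391, so ȳ = 296391/5199 ≈ 57.01.
Relative to (99, 44): Δ = (2.71, 13.01); |Δ| = √(2.71² + 13.01²) ≈ 13.29.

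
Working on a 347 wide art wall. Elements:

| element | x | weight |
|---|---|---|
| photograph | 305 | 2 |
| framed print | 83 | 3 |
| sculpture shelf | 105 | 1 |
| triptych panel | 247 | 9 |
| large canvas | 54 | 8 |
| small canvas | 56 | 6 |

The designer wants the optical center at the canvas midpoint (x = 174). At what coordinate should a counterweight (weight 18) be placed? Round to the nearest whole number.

x ≈ 235

With the counterweight, Σw becomes 2 + 3 + 1 + 9 + 8 + 6 + 18 = 47.
Along x: (3955 + 18·x) / 47 = 174 (existing moment 2·305 + 3·83 + 1·105 + 9·247 + 8·54 + 6·56 = 3955) ⇒ x = (8178 − 3955) / 18 ≈ 234.61.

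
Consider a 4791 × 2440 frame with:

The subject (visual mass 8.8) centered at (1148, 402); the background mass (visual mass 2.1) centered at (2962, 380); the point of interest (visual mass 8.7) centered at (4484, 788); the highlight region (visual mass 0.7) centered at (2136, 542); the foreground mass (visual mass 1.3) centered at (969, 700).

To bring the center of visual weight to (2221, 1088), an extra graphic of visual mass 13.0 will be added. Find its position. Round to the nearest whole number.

After adding the extra graphic, total weight = 8.8 + 2.1 + 8.7 + 0.7 + 1.3 + 13.0 = 34.6.
Along x: (58088.3 + 13.0·x) / 34.6 = 2221 (existing moment 8.8·1148 + 2.1·2962 + 8.7·4484 + 0.7·2136 + 1.3·969 = 58088.3) ⇒ x = (76846.6 − 58088.3) / 13.0 ≈ 1442.95.
Along y: (12480.6 + 13.0·y) / 34.6 = 1088 (existing moment 8.8·402 + 2.1·380 + 8.7·788 + 0.7·542 + 1.3·700 = 12480.6) ⇒ y = (37644.8 − 12480.6) / 13.0 ≈ 1935.71.

(1443, 1936)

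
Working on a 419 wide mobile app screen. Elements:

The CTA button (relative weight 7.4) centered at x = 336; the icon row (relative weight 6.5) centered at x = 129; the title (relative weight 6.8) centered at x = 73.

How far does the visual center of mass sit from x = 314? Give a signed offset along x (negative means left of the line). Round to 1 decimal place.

≈ -129.4

Total weight = 7.4 + 6.5 + 6.8 = 20.7.
x-moment: 7.4·336 + 6.5·129 + 6.8·73 = 3821.3; centroid 3821.3/20.7 ≈ 184.60.
Difference: 184.60 − 314 ≈ -129.40.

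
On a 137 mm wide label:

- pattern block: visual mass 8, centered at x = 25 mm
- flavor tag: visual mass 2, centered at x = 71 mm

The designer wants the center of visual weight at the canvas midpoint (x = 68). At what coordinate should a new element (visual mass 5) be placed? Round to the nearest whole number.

With the new element, Σw becomes 8 + 2 + 5 = 15.
Along x: (342 + 5·x) / 15 = 68 (existing moment 8·25 + 2·71 = 342) ⇒ x = (1020 − 342) / 5 ≈ 135.60.

x ≈ 136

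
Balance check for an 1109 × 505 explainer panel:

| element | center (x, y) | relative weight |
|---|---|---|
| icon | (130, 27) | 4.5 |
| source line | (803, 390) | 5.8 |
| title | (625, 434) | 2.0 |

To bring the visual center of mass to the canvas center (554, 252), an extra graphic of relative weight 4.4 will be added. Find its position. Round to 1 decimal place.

New total weight: (4.5 + 5.8 + 2.0) + 4.4 = 16.7.
x: need Σw·x = 16.7·554 = 9251.8. Existing = 4.5·130 + 5.8·803 + 2.0·625 = 6492.4. Remainder 2759.4 / 4.4 ≈ 627.14.
y: need Σw·y = 16.7·252 = 4208.4. Existing = 4.5·27 + 5.8·390 + 2.0·434 = 3251.5. Remainder 956.9 / 4.4 ≈ 217.48.

(627.1, 217.5)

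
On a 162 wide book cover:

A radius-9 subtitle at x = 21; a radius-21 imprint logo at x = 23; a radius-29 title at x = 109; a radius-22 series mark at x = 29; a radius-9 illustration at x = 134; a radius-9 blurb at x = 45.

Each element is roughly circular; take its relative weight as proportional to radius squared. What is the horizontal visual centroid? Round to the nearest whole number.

Weights ∝ r²: subtitle 9² = 81, imprint logo 21² = 441, title 29² = 841, series mark 22² = 484, illustration 9² = 81, blurb 9² = 81; Σw = 2009.
x: moment 132048 / weight 2009 ≈ 65.73

x ≈ 66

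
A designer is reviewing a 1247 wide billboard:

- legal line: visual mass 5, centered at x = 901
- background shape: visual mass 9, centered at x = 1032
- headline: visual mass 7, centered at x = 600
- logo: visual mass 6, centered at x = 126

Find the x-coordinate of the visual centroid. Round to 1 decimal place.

x ≈ 694.4

Σw = 5 + 9 + 7 + 6 = 27.
x-moment: 5·901 + 9·1032 + 7·600 + 6·126 = 18749; centroid 18749/27 ≈ 694.41.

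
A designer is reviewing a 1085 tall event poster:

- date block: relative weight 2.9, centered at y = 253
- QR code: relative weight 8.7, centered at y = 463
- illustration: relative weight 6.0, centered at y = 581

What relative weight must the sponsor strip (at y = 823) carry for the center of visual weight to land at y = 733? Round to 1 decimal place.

Existing Σw = 17.6 (2.9 + 8.7 + 6.0); existing moment 2.9·253 + 8.7·463 + 6.0·581 = 8247.8.
Set Σw·y/Σw = 733: (8247.8 + 823w) = 733·(17.6 + w).
Solving: w = (733·17.6 − 8247.8) / (823 − 733) = 4653.0 / 90 ≈ 51.70.

w ≈ 51.7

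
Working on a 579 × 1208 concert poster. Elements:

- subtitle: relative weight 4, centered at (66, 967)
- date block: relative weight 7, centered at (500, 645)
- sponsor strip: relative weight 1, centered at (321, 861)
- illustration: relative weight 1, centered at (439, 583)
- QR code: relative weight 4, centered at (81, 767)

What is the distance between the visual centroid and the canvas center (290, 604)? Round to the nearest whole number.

≈ 155

Σw = 4 + 7 + 1 + 1 + 4 = 17.
x: (4·66 + 7·500 + 1·321 + 1·439 + 4·81) / 17 = 4848 / 17 ≈ 285.18
y: (4·967 + 7·645 + 1·861 + 1·583 + 4·767) / 17 = 12895 / 17 ≈ 758.53
Relative to (290, 604): Δ = (-4.82, 154.53); |Δ| = √(-4.82² + 154.53²) ≈ 154.60.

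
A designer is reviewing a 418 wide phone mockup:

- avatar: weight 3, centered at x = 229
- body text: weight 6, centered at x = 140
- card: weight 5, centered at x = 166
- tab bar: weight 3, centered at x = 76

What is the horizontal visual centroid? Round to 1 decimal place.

Total weight = 3 + 6 + 5 + 3 = 17.
Σw·x = 3·229 + 6·140 + 5·166 + 3·76 = 2585, so x̄ = 2585/17 ≈ 152.06.

x ≈ 152.1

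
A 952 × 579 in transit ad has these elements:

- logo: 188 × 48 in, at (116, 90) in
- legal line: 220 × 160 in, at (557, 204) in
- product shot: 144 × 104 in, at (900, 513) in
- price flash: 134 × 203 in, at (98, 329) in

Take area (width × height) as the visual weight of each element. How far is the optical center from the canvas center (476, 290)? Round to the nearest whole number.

Areas → weights: logo 188·48 = 9024, legal line 220·160 = 35200, product shot 144·104 = 14976, price flash 134·203 = 27202; Σw = 86402.
x: (9024·116 + 35200·557 + 14976·900 + 27202·98) / 86402 = 36797380 / 86402 ≈ 425.89
y: (9024·90 + 35200·204 + 14976·513 + 27202·329) / 86402 = 24625106 / 86402 ≈ 285.01
Offset from (476, 290): Δx ≈ -50.11, Δy ≈ -4.99; distance = √(Δx² + Δy²) ≈ 50.36.

≈ 50 in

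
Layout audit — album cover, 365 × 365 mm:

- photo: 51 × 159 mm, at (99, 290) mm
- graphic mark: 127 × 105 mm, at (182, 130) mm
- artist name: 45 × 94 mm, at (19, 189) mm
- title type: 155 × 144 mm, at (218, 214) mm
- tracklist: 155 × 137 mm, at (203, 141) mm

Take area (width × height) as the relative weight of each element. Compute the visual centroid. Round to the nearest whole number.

(180, 183)

Areas: photo 51·159 = 8109, graphic mark 127·105 = 13335, artist name 45·94 = 4230, title type 155·144 = 22320, tracklist 155·137 = 21235. Total weight = 69229.
Σw·x = 8109·99 + 13335·182 + 4230·19 + 22320·218 + 21235·203 = 12486596, so x̄ = 12486596/69229 ≈ 180.37.
Σw·y = 8109·290 + 13335·130 + 4230·189 + 22320·214 + 21235·141 = 12655245, so ȳ = 12655245/69229 ≈ 182.80.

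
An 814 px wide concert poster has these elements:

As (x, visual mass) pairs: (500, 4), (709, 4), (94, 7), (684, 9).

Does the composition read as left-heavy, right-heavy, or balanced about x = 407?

Total weight = 4 + 4 + 7 + 9 = 24.
Σw·x = 4·500 + 4·709 + 7·94 + 9·684 = 11650, so x̄ = 11650/24 ≈ 485.42.
Since 485.4 is right of 407, the composition reads right-heavy.

right-heavy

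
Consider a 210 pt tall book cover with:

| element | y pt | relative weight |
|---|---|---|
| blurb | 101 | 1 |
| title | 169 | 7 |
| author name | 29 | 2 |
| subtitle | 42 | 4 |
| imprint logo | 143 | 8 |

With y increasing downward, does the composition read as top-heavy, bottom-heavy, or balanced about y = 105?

Weights sum to 1 + 7 + 2 + 4 + 8 = 22.
y-moment: 1·101 + 7·169 + 2·29 + 4·42 + 8·143 = 2654; centroid 2654/22 ≈ 120.64.
120.6 vs midline 105 → bottom-heavy.

bottom-heavy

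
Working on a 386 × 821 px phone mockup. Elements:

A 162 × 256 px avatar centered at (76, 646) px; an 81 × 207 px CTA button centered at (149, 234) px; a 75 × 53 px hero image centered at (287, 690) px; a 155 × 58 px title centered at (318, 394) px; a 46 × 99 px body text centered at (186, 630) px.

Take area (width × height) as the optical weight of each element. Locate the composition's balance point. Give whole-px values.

(139, 526)

Taking area as weight: avatar 162·256 = 41472, CTA button 81·207 = 16767, hero image 75·53 = 3975, title 155·58 = 8990, body text 46·99 = 4554. Sum 75758.
x-moment: 41472·76 + 16767·149 + 3975·287 + 8990·318 + 4554·186 = 10496844; centroid 10496844/75758 ≈ 138.56.
y-moment: 41472·646 + 16767·234 + 3975·690 + 8990·394 + 4554·630 = 39868220; centroid 39868220/75758 ≈ 526.26.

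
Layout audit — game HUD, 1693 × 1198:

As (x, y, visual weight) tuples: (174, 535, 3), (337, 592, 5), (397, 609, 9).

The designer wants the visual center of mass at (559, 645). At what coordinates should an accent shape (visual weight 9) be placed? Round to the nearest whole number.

New total weight: (3 + 5 + 9) + 9 = 26.
Along x: (5780 + 9·x) / 26 = 559 (existing moment 3·174 + 5·337 + 9·397 = 5780) ⇒ x = (14534 − 5780) / 9 ≈ 972.67.
Along y: (10046 + 9·y) / 26 = 645 (existing moment 3·535 + 5·592 + 9·609 = 10046) ⇒ y = (16770 − 10046) / 9 ≈ 747.11.

(973, 747)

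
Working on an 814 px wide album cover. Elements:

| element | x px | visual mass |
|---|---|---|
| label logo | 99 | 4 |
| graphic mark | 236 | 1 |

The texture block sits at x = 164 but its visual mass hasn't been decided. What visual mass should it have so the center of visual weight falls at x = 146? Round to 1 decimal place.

w ≈ 5.4

Existing Σw = 5 (4 + 1); existing moment 4·99 + 1·236 = 632.
For the centroid to hit 146: (632 + w·164) / (5 + w) = 146.
Solving: w = (146·5 − 632) / (164 − 146) = 98 / 18 ≈ 5.44.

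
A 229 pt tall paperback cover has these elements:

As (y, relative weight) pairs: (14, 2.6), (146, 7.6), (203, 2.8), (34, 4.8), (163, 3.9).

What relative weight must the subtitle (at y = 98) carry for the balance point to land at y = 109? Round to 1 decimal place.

Fixed elements: Σw = 2.6 + 7.6 + 2.8 + 4.8 + 3.9 = 21.7, Σw·y = 2.6·14 + 7.6·146 + 2.8·203 + 4.8·34 + 3.9·163 = 2513.3.
Balance at y = 109 requires (2513.3 + w·98) / (21.7 + w) = 109.
So w = (109·21.7 − 2513.3)/(98 − 109) = -148.0/-11 ≈ 13.45.

w ≈ 13.5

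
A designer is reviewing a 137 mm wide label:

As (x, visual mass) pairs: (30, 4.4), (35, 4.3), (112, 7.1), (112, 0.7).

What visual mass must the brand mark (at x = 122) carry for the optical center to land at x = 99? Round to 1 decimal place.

Known weights sum to 4.4 + 4.3 + 7.1 + 0.7 = 16.5; their moment is 4.4·30 + 4.3·35 + 7.1·112 + 0.7·112 = 1156.1.
For the centroid to hit 99: (1156.1 + w·122) / (16.5 + w) = 99.
So w = (99·16.5 − 1156.1)/(122 − 99) = 477.4/23 ≈ 20.76.

w ≈ 20.8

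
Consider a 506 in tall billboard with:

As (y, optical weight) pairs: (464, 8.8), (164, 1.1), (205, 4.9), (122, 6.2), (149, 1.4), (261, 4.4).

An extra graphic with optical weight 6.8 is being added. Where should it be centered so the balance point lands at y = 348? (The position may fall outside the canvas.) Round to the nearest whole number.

y ≈ 634

After adding the extra graphic, total weight = 8.8 + 1.1 + 4.9 + 6.2 + 1.4 + 4.4 + 6.8 = 33.6.
y: target moment 33.6×348 = 11692.8; current 8.8·464 + 1.1·164 + 4.9·205 + 6.2·122 + 1.4·149 + 4.4·261 = 7381.5; the extra graphic supplies 4311.3, so y = 4311.3/6.8 ≈ 634.01.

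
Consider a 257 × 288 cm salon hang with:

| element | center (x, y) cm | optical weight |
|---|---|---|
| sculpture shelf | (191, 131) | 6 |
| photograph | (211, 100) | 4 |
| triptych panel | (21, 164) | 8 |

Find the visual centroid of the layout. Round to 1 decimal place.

Total weight = 6 + 4 + 8 = 18.
x-moment: 6·191 + 4·211 + 8·21 = 2158; centroid 2158/18 ≈ 119.89.
y-moment: 6·131 + 4·100 + 8·164 = 2498; centroid 2498/18 ≈ 138.78.

(119.9, 138.8)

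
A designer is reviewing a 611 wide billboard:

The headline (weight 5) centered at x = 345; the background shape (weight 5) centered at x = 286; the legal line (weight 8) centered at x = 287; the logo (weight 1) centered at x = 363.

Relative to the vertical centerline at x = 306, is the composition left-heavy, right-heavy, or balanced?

Total weight = 5 + 5 + 8 + 1 = 19.
x: (5·345 + 5·286 + 8·287 + 1·363) / 19 = 5814 / 19 ≈ 306.00
The centroid 306.00 matches the midline at 306, so the layout is balanced.

balanced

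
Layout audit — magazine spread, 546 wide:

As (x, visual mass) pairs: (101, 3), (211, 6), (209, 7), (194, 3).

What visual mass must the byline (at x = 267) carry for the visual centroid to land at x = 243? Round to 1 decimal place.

Known weights sum to 3 + 6 + 7 + 3 = 19; their moment is 3·101 + 6·211 + 7·209 + 3·194 = 3614.
Set Σw·x/Σw = 243: (3614 + 267w) = 243·(19 + w).
Rearranging, w·(267 − 243) = 243·19 − 3614 = 1003, so w ≈ 1003/24 = 41.79.

w ≈ 41.8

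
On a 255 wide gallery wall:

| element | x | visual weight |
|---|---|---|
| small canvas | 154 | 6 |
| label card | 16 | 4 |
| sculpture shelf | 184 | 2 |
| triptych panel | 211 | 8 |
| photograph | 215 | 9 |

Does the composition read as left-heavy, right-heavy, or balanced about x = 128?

right-heavy

Σw = 6 + 4 + 2 + 8 + 9 = 29.
x: (6·154 + 4·16 + 2·184 + 8·211 + 9·215) / 29 = 4979 / 29 ≈ 171.69
Since 171.7 is right of 128, the composition reads right-heavy.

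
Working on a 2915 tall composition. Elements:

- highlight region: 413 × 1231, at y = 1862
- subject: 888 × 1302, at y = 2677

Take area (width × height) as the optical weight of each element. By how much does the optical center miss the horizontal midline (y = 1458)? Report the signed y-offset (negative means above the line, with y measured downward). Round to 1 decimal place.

Areas: highlight region 413·1231 = 508403, subject 888·1302 = 1156176. Total weight = 1664579.
y-moment: 508403·1862 + 1156176·2677 = 4041729538; centroid 4041729538/1664579 ≈ 2428.08.
Offset from y = 1458: 2428.08 − 1458 ≈ 970.08.

≈ 970.1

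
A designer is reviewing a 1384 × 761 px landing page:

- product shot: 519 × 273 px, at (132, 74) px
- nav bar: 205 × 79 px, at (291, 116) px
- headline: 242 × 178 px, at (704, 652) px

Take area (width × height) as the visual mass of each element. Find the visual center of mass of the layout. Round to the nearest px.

(267, 201)

Areas: product shot 519·273 = 141687, nav bar 205·79 = 16195, headline 242·178 = 43076. Total weight = 200958.
x-moment: 141687·132 + 16195·291 + 43076·704 = 53740933; centroid 53740933/200958 ≈ 267.42.
y-moment: 141687·74 + 16195·116 + 43076·652 = 40449010; centroid 40449010/200958 ≈ 201.28.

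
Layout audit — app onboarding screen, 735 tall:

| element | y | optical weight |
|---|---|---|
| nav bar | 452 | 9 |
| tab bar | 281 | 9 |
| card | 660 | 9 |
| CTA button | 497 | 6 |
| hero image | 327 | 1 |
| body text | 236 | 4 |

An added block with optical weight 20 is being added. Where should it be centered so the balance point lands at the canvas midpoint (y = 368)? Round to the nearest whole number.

y ≈ 228

New total weight: (9 + 9 + 9 + 6 + 1 + 4) + 20 = 58.
Along y: (16790 + 20·y) / 58 = 368 (existing moment 9·452 + 9·281 + 9·660 + 6·497 + 1·327 + 4·236 = 16790) ⇒ y = (21344 − 16790) / 20 ≈ 227.70.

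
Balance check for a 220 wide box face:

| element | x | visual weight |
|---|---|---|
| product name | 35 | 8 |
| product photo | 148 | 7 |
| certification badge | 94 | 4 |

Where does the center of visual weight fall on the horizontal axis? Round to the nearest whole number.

Weights sum to 8 + 7 + 4 = 19.
Σw·x = 8·35 + 7·148 + 4·94 = 1692, so x̄ = 1692/19 ≈ 89.05.

x ≈ 89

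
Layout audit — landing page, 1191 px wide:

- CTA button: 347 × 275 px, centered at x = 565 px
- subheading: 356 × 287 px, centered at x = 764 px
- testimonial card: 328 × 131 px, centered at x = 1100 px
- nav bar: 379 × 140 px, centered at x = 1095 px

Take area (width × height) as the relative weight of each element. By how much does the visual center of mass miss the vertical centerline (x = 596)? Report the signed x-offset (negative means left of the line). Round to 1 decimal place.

Areas → weights: CTA button 347·275 = 95425, subheading 356·287 = 102172, testimonial card 328·131 = 42968, nav bar 379·140 = 53060; Σw = 293625.
x: (95425·565 + 102172·764 + 42968·1100 + 53060·1095) / 293625 = 237340033 / 293625 ≈ 808.31
Difference: 808.31 − 596 ≈ 212.31.

≈ 212.3 px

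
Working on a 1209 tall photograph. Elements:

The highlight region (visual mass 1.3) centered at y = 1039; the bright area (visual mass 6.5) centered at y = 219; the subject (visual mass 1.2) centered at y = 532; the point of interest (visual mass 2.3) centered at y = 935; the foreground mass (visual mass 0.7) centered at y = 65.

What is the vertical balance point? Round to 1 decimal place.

Total weight = 1.3 + 6.5 + 1.2 + 2.3 + 0.7 = 12.0.
y: (1.3·1039 + 6.5·219 + 1.2·532 + 2.3·935 + 0.7·65) / 12.0 = 5608.6 / 12.0 ≈ 467.38

y ≈ 467.4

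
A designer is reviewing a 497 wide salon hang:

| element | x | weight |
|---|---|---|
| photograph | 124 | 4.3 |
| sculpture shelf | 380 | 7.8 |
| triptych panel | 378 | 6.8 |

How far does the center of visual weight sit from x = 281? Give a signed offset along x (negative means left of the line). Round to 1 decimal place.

Σw = 4.3 + 7.8 + 6.8 = 18.9.
x-moment: 4.3·124 + 7.8·380 + 6.8·378 = 6067.6; centroid 6067.6/18.9 ≈ 321.04.
Against x = 281, that's 321.04 − 281 = 40.04.

≈ 40.0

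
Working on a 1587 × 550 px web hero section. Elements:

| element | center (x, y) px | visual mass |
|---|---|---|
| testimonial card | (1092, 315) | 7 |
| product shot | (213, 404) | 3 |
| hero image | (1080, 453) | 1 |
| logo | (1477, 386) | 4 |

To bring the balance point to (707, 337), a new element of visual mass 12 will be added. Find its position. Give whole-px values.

(318, 307)

With the new element, Σw becomes 7 + 3 + 1 + 4 + 12 = 27.
x: need Σw·x = 27·707 = 19089. Existing = 7·1092 + 3·213 + 1·1080 + 4·1477 = 15271. Remainder 3818 / 12 ≈ 318.17.
y: need Σw·y = 27·337 = 9099. Existing = 7·315 + 3·404 + 1·453 + 4·386 = 5414. Remainder 3685 / 12 ≈ 307.08.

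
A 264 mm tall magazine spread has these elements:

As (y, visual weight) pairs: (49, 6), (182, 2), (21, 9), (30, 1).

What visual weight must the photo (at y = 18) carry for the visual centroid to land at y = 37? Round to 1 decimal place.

w ≈ 11.1

Existing Σw = 18 (6 + 2 + 9 + 1); existing moment 6·49 + 2·182 + 9·21 + 1·30 = 877.
Balance at y = 37 requires (877 + w·18) / (18 + w) = 37.
Rearranging, w·(18 − 37) = 37·18 − 877 = -211, so w ≈ -211/-19 = 11.11.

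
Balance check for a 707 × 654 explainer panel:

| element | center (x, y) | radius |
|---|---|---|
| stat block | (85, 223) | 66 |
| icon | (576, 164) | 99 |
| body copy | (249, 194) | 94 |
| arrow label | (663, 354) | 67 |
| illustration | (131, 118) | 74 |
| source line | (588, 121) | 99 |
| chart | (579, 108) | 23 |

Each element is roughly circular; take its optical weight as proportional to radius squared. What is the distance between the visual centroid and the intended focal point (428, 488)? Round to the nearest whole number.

≈ 309

r² weights: stat block 66² = 4356, icon 99² = 9801, body copy 94² = 8836, arrow label 67² = 4489, illustration 74² = 5476, source line 99² = 9801, chart 23² = 529. Total = 43288.
Σw·x = 17978642; x̄ = 17978642/43288 ≈ 415.33.
y: moment 7771263 / weight 43288 ≈ 179.52
Offset from (428, 488): Δx ≈ -12.67, Δy ≈ -308.48; distance = √(Δx² + Δy²) ≈ 308.74.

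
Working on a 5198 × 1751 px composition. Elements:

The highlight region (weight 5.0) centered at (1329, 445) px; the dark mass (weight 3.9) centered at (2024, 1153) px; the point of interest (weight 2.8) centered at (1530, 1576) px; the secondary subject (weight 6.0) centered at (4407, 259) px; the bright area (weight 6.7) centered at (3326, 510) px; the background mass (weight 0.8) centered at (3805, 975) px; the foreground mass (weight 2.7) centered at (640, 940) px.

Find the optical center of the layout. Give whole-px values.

Total weight = 5.0 + 3.9 + 2.8 + 6.0 + 6.7 + 0.8 + 2.7 = 27.9.
x: (5.0·1329 + 3.9·2024 + 2.8·1530 + 6.0·4407 + 6.7·3326 + 0.8·3805 + 2.7·640) / 27.9 = 72320.8 / 27.9 ≈ 2592.14
y: (5.0·445 + 3.9·1153 + 2.8·1576 + 6.0·259 + 6.7·510 + 0.8·975 + 2.7·940) / 27.9 = 19423.5 / 27.9 ≈ 696.18

(2592, 696)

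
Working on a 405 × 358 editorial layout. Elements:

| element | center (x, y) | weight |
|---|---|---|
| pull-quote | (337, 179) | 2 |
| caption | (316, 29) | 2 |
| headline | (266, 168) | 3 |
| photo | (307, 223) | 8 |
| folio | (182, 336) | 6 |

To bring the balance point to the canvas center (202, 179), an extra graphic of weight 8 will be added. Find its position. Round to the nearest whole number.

After adding the extra graphic, total weight = 2 + 2 + 3 + 8 + 6 + 8 = 29.
x: need Σw·x = 29·202 = 5858. Existing = 2·337 + 2·316 + 3·266 + 8·307 + 6·182 = 5652. Remainder 206 / 8 ≈ 25.75.
y: need Σw·y = 29·179 = 5191. Existing = 2·179 + 2·29 + 3·168 + 8·223 + 6·336 = 4720. Remainder 471 / 8 ≈ 58.88.

(26, 59)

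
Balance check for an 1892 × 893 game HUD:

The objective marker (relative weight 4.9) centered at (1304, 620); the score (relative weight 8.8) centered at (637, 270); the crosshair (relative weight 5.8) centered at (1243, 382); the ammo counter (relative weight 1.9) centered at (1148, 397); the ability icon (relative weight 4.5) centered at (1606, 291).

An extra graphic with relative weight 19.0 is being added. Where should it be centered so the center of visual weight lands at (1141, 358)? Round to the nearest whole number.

(1190, 336)

After adding the extra graphic, total weight = 4.9 + 8.8 + 5.8 + 1.9 + 4.5 + 19.0 = 44.9.
Along x: (28612.8 + 19.0·x) / 44.9 = 1141 (existing moment 4.9·1304 + 8.8·637 + 5.8·1243 + 1.9·1148 + 4.5·1606 = 28612.8) ⇒ x = (51230.9 − 28612.8) / 19.0 ≈ 1190.43.
Along y: (9693.4 + 19.0·y) / 44.9 = 358 (existing moment 4.9·620 + 8.8·270 + 5.8·382 + 1.9·397 + 4.5·291 = 9693.4) ⇒ y = (16074.2 − 9693.4) / 19.0 ≈ 335.83.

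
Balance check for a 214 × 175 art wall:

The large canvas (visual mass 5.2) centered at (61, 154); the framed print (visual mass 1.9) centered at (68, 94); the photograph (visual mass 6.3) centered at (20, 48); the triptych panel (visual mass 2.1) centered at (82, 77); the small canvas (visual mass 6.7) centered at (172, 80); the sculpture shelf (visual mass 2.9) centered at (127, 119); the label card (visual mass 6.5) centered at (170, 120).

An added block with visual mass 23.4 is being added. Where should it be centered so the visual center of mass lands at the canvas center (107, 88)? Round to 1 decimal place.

(107.5, 74.2)

After adding the added block, total weight = 5.2 + 1.9 + 6.3 + 2.1 + 6.7 + 2.9 + 6.5 + 23.4 = 55.0.
x: target moment 55.0×107 = 5885.0; current 5.2·61 + 1.9·68 + 6.3·20 + 2.1·82 + 6.7·172 + 2.9·127 + 6.5·170 = 3370.3; the added block supplies 2514.7, so x = 2514.7/23.4 ≈ 107.47.
y: target moment 55.0×88 = 4840.0; current 5.2·154 + 1.9·94 + 6.3·48 + 2.1·77 + 6.7·80 + 2.9·119 + 6.5·120 = 3104.6; the added block supplies 1735.4, so y = 1735.4/23.4 ≈ 74.16.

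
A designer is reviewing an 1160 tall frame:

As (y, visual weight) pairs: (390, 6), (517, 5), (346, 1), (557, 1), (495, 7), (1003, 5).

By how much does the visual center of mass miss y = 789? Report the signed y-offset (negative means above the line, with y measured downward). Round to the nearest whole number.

Σw = 6 + 5 + 1 + 1 + 7 + 5 = 25.
y: (6·390 + 5·517 + 1·346 + 1·557 + 7·495 + 5·1003) / 25 = 14308 / 25 ≈ 572.32
Difference: 572.32 − 789 ≈ -216.68.

≈ -217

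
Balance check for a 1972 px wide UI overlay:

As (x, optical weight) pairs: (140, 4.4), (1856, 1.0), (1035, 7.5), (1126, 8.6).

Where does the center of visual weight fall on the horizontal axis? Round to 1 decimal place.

x ≈ 926.4

Weights sum to 4.4 + 1.0 + 7.5 + 8.6 = 21.5.
Σw·x = 4.4·140 + 1.0·1856 + 7.5·1035 + 8.6·1126 = 19918.1, so x̄ = 19918.1/21.5 ≈ 926.42.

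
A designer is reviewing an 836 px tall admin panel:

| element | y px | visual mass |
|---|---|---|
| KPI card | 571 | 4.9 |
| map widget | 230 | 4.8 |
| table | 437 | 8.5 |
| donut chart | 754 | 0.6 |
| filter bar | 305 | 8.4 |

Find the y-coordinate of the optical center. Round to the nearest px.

y ≈ 391

Weights sum to 4.9 + 4.8 + 8.5 + 0.6 + 8.4 = 27.2.
y-moment: 4.9·571 + 4.8·230 + 8.5·437 + 0.6·754 + 8.4·305 = 10630.8; centroid 10630.8/27.2 ≈ 390.84.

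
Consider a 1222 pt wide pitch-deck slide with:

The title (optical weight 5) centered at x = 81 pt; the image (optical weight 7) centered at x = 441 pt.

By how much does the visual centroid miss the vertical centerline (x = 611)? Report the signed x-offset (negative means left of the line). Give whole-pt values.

≈ -320 pt

Total weight = 5 + 7 = 12.
Σw·x = 5·81 + 7·441 = 3492, so x̄ = 3492/12 ≈ 291.00.
Difference: 291.00 − 611 ≈ -320.00.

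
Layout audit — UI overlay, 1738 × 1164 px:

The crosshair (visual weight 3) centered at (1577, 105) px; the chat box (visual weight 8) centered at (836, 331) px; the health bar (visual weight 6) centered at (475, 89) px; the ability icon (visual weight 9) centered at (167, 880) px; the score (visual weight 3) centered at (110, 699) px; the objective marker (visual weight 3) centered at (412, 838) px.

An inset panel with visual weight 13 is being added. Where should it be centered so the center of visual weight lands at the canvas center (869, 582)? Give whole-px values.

(1674, 782)

With the inset panel, Σw becomes 3 + 8 + 6 + 9 + 3 + 3 + 13 = 45.
x: target moment 45×869 = 39105; current 3·1577 + 8·836 + 6·475 + 9·167 + 3·110 + 3·412 = 17338; the inset panel supplies 21767, so x = 21767/13 ≈ 1674.38.
y: target moment 45×582 = 26190; current 3·105 + 8·331 + 6·89 + 9·880 + 3·699 + 3·838 = 16028; the inset panel supplies 10162, so y = 10162/13 ≈ 781.69.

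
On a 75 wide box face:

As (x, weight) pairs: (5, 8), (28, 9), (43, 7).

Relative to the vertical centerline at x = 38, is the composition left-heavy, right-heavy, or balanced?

Σw = 8 + 9 + 7 = 24.
Σw·x = 8·5 + 9·28 + 7·43 = 593, so x̄ = 593/24 ≈ 24.71.
Since 24.7 is left of 38, the composition reads left-heavy.

left-heavy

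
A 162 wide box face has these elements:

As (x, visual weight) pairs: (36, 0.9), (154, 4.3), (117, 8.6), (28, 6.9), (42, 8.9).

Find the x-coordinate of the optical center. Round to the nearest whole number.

x ≈ 77

Total weight = 0.9 + 4.3 + 8.6 + 6.9 + 8.9 = 29.6.
x: (0.9·36 + 4.3·154 + 8.6·117 + 6.9·28 + 8.9·42) / 29.6 = 2267.8 / 29.6 ≈ 76.61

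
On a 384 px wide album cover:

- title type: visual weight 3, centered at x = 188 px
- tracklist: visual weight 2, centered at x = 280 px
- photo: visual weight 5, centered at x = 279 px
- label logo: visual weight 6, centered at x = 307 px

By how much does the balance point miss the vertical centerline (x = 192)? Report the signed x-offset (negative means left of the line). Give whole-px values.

≈ 81 px

Total weight = 3 + 2 + 5 + 6 = 16.
Σw·x = 3·188 + 2·280 + 5·279 + 6·307 = 4361, so x̄ = 4361/16 ≈ 272.56.
Difference: 272.56 − 192 ≈ 80.56.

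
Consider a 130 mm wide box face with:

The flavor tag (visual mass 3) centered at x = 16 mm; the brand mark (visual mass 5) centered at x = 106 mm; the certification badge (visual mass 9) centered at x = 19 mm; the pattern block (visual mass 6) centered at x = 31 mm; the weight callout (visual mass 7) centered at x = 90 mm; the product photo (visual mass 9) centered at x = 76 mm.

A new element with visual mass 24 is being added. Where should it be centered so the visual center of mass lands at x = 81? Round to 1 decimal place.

x ≈ 118.9

After adding the new element, total weight = 3 + 5 + 9 + 6 + 7 + 9 + 24 = 63.
x: need Σw·x = 63·81 = 5103. Existing = 3·16 + 5·106 + 9·19 + 6·31 + 7·90 + 9·76 = 2249. Remainder 2854 / 24 ≈ 118.92.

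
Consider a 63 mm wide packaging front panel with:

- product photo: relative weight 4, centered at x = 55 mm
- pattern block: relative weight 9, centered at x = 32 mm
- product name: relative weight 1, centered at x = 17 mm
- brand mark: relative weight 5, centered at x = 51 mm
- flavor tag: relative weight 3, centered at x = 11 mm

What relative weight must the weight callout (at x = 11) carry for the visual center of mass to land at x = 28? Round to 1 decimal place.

w ≈ 11.6

Existing Σw = 22 (4 + 9 + 1 + 5 + 3); existing moment 4·55 + 9·32 + 1·17 + 5·51 + 3·11 = 813.
Set Σw·x/Σw = 28: (813 + 11w) = 28·(22 + w).
Solving: w = (28·22 − 813) / (11 − 28) = -197 / -17 ≈ 11.59.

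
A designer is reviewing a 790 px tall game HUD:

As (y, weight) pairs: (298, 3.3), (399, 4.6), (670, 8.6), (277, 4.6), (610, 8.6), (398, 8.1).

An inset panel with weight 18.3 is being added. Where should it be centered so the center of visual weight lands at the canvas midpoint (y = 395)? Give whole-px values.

With the inset panel, Σw becomes 3.3 + 4.6 + 8.6 + 4.6 + 8.6 + 8.1 + 18.3 = 56.1.
y: target moment 56.1×395 = 22159.5; current 3.3·298 + 4.6·399 + 8.6·670 + 4.6·277 + 8.6·610 + 8.1·398 = 18324.8; the inset panel supplies 3834.7, so y = 3834.7/18.3 ≈ 209.55.

y ≈ 210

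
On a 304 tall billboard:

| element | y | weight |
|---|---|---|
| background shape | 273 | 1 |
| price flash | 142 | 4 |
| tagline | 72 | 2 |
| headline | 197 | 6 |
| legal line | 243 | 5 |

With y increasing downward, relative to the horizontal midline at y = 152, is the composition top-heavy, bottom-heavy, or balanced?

Weights sum to 1 + 4 + 2 + 6 + 5 = 18.
y: (1·273 + 4·142 + 2·72 + 6·197 + 5·243) / 18 = 3382 / 18 ≈ 187.89
Since 187.9 is below (larger y than) 152, the composition reads bottom-heavy.

bottom-heavy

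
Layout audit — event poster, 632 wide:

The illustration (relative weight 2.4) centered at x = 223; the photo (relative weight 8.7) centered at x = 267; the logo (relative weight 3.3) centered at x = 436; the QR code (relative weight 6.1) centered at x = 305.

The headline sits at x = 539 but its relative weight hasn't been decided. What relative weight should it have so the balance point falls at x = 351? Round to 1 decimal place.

Known weights sum to 2.4 + 8.7 + 3.3 + 6.1 = 20.5; their moment is 2.4·223 + 8.7·267 + 3.3·436 + 6.1·305 = 6157.4.
For the centroid to hit 351: (6157.4 + w·539) / (20.5 + w) = 351.
So w = (351·20.5 − 6157.4)/(539 − 351) = 1038.1/188 ≈ 5.52.

w ≈ 5.5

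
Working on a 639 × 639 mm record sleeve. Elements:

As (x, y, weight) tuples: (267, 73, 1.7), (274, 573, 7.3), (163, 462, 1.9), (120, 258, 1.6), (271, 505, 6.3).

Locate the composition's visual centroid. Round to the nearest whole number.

(248, 467)

Σw = 1.7 + 7.3 + 1.9 + 1.6 + 6.3 = 18.8.
Σw·x = 1.7·267 + 7.3·274 + 1.9·163 + 1.6·120 + 6.3·271 = 4663.1, so x̄ = 4663.1/18.8 ≈ 248.04.
Σw·y = 1.7·73 + 7.3·573 + 1.9·462 + 1.6·258 + 6.3·505 = 8779.1, so ȳ = 8779.1/18.8 ≈ 466.97.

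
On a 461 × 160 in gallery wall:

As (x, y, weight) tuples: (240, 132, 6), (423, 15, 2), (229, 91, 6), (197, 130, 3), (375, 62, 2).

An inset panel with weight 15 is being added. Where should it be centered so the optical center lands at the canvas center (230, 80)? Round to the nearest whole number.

(188, 56)

New total weight: (6 + 2 + 6 + 3 + 2) + 15 = 34.
x: need Σw·x = 34·230 = 7820. Existing = 6·240 + 2·423 + 6·229 + 3·197 + 2·375 = 5001. Remainder 2819 / 15 ≈ 187.93.
y: need Σw·y = 34·80 = 2720. Existing = 6·132 + 2·15 + 6·91 + 3·130 + 2·62 = 1882. Remainder 838 / 15 ≈ 55.87.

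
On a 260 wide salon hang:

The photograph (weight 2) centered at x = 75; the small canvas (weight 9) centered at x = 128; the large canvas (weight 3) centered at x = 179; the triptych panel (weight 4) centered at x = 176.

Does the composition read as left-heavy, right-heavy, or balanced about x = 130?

Σw = 2 + 9 + 3 + 4 = 18.
x: (2·75 + 9·128 + 3·179 + 4·176) / 18 = 2543 / 18 ≈ 141.28
141.3 vs midline 130 → right-heavy.

right-heavy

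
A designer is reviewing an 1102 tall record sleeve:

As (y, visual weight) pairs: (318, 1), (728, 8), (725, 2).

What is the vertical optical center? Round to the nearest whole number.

y ≈ 690

Σw = 1 + 8 + 2 = 11.
Σw·y = 1·318 + 8·728 + 2·725 = 7592, so ȳ = 7592/11 ≈ 690.18.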